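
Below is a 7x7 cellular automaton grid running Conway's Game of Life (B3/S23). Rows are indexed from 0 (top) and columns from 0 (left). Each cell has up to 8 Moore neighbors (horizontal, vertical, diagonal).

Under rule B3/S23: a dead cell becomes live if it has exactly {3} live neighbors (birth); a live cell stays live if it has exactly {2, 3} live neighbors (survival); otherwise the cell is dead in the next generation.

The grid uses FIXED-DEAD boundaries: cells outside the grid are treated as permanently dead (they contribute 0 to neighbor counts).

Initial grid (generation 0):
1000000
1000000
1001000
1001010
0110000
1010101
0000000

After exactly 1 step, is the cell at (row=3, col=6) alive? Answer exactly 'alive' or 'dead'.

Simulating step by step:
Generation 0 (given above): 13 live cells
Generation 1: 14 live cells
0000000
1100000
1100100
1001100
1010110
0011000
0000000

Cell (3,6) at generation 1: 0 -> dead

Answer: dead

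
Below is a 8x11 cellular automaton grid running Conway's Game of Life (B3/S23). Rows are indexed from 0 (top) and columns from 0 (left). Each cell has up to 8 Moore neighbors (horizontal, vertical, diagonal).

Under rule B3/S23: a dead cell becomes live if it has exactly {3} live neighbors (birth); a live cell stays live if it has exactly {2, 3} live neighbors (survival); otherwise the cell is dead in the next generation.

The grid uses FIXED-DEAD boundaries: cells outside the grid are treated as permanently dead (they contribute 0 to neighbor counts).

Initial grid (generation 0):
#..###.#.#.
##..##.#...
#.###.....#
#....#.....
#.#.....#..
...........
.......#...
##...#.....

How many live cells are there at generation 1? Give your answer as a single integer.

Answer: 15

Derivation:
Simulating step by step:
Generation 0 (given above): 25 live cells
Generation 1: 15 live cells
##.#.#..#..
#.......#..
#.##..#....
#.#.#......
.#.........
...........
...........
...........
Population at generation 1: 15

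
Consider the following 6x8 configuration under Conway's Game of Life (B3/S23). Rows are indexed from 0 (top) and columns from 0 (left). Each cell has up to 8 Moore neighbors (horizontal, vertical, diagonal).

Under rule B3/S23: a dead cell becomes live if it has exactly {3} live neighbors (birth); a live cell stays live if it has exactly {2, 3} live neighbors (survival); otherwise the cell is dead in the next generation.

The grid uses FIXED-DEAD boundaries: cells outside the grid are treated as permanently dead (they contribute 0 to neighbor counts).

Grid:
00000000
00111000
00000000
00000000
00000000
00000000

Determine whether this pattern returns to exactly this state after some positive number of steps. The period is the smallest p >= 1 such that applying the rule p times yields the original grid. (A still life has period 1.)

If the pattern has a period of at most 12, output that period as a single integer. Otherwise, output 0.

Answer: 2

Derivation:
Simulating and comparing each generation to the original:
Gen 0 (original, given above): 3 live cells
Gen 1: 3 live cells, differs from original
Gen 2: 3 live cells, MATCHES original -> period = 2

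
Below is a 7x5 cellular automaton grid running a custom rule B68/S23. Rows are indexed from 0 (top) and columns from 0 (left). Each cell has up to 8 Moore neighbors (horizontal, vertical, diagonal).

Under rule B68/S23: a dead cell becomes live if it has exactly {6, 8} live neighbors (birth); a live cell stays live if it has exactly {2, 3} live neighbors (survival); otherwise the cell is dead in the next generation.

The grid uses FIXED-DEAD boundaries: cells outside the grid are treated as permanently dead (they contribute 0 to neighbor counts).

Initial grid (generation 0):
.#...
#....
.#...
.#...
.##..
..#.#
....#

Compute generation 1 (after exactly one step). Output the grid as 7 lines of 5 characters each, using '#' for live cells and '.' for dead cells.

Simulating step by step:
Generation 0 (given above): 9 live cells
Generation 1: 6 live cells
(generation 1 grid is the final answer)

Answer: .....
#....
.#...
.#...
.##..
..#..
.....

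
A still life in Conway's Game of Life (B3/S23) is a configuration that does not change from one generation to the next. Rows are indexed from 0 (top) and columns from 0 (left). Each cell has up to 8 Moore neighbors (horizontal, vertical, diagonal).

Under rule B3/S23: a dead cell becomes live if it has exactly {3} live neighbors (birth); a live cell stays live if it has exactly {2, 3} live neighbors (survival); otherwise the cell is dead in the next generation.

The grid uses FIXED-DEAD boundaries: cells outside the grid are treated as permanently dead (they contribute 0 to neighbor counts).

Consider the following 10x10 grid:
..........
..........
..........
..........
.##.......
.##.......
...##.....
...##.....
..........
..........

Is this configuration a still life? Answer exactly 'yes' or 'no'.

Compute generation 1 and compare to generation 0 (given above):
Generation 1:
..........
..........
..........
..........
.##.......
.#........
....#.....
...##.....
..........
..........
Cell (5,2) differs: gen0=1 vs gen1=0 -> NOT a still life.

Answer: no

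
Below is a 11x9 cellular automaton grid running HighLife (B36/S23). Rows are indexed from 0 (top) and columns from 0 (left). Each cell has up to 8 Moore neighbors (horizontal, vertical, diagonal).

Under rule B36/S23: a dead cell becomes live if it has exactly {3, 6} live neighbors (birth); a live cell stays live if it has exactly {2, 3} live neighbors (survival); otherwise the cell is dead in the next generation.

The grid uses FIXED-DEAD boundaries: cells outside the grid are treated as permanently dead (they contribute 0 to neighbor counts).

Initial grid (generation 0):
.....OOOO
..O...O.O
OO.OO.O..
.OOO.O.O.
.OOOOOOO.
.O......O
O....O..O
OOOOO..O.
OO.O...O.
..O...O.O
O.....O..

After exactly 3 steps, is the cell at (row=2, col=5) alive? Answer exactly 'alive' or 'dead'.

Simulating step by step:
Generation 0 (given above): 44 live cells
Generation 1: 43 live cells
.....OO.O
.OOOO..OO
O.O.O.O..
......OO.
O....O.OO
OO.O....O
O..OO..OO
...OO.OOO
O.O.O.OOO
O.O...O..
.......O.
Generation 2: 37 live cells
..OOOOO.O
.OO.O...O
..O.O.O.O
.O......O
OO......O
OOOO..O..
OO...OO..
.OO......
..O.O...O
...O.OO.O
.........
Generation 3: 37 live cells
.OO.OO.O.
.O...OO.O
..O..O..O
OOO.....O
.......O.
.....OOO.
..OO.OO..
O.OO.O...
.OO.OO.O.
...OOO.O.
.........

Cell (2,5) at generation 3: 1 -> alive

Answer: alive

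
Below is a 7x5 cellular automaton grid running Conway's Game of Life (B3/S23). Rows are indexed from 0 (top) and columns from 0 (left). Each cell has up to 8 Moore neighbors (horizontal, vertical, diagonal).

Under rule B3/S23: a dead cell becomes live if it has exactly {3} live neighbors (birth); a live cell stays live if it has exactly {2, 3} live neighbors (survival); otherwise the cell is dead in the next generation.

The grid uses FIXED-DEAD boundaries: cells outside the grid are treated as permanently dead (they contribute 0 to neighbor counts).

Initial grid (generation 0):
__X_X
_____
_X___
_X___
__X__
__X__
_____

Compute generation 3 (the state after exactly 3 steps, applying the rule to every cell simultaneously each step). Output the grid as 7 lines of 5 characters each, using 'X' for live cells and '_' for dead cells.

Answer: _____
_____
_____
_XX__
_XX__
_____
_____

Derivation:
Simulating step by step:
Generation 0 (given above): 6 live cells
Generation 1: 4 live cells
_____
_____
_____
_XX__
_XX__
_____
_____
Generation 2: 4 live cells
_____
_____
_____
_XX__
_XX__
_____
_____
Generation 3: 4 live cells
(generation 3 grid is the final answer)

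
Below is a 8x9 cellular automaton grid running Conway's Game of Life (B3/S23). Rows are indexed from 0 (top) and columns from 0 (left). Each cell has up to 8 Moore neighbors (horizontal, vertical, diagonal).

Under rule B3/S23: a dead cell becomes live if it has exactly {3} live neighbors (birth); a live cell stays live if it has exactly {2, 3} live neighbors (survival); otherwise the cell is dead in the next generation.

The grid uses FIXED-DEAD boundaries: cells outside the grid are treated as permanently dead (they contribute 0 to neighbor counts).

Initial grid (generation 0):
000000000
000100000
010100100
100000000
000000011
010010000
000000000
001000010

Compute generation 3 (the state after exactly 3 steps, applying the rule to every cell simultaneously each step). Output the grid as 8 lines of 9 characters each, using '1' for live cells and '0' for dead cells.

Answer: 000000000
000000000
000000000
000000000
000000000
000000000
000000000
000000000

Derivation:
Simulating step by step:
Generation 0 (given above): 11 live cells
Generation 1: 3 live cells
000000000
001000000
001000000
000000010
000000000
000000000
000000000
000000000
Generation 2: 0 live cells
000000000
000000000
000000000
000000000
000000000
000000000
000000000
000000000
Generation 3: 0 live cells
(generation 3 grid is the final answer)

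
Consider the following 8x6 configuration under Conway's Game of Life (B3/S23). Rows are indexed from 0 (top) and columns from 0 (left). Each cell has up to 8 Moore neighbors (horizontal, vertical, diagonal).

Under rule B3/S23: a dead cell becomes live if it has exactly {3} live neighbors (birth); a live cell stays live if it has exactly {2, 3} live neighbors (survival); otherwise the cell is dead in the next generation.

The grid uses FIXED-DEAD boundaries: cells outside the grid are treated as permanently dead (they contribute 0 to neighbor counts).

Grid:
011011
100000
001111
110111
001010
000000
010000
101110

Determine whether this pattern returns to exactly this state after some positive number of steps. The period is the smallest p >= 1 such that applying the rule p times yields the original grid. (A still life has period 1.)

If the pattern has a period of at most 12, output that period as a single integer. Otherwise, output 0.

Answer: 0

Derivation:
Simulating and comparing each generation to the original:
Gen 0 (original, given above): 21 live cells
Gen 1: 15 live cells, differs from original
Gen 2: 13 live cells, differs from original
Gen 3: 14 live cells, differs from original
Gen 4: 15 live cells, differs from original
Gen 5: 24 live cells, differs from original
Gen 6: 14 live cells, differs from original
Gen 7: 15 live cells, differs from original
Gen 8: 9 live cells, differs from original
Gen 9: 7 live cells, differs from original
Gen 10: 8 live cells, differs from original
Gen 11: 8 live cells, differs from original
Gen 12: 8 live cells, differs from original
No period found within 12 steps.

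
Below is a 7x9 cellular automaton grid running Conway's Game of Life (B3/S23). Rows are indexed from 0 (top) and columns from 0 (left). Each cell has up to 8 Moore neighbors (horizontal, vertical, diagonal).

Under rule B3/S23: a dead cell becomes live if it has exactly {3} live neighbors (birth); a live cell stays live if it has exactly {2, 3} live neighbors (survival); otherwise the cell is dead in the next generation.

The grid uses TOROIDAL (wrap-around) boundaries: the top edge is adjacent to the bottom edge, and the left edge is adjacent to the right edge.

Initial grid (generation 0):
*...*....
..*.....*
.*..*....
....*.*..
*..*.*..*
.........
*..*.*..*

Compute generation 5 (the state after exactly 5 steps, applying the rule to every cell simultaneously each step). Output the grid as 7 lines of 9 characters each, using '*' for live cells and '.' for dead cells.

Simulating step by step:
Generation 0 (given above): 16 live cells
Generation 1: 17 live cells
**.**....
**.*.....
...*.*...
*..**....
....**...
.........
*...*...*
Generation 2: 19 live cells
...**....
**.*.....
**.*.....
...*.....
...***...
....**...
**.**...*
Generation 3: 15 live cells
........*
**.*.....
**.**....
...*.....
...*.*...
*.*......
*.*......
Generation 4: 18 live cells
..*.....*
.*.**...*
**.**....
...*.....
..***....
..**.....
*.......*
Generation 5: 20 live cells
(generation 5 grid is the final answer)

Answer: .***...**
.*..*...*
**.......
.*.......
....*....
.**.*....
****....*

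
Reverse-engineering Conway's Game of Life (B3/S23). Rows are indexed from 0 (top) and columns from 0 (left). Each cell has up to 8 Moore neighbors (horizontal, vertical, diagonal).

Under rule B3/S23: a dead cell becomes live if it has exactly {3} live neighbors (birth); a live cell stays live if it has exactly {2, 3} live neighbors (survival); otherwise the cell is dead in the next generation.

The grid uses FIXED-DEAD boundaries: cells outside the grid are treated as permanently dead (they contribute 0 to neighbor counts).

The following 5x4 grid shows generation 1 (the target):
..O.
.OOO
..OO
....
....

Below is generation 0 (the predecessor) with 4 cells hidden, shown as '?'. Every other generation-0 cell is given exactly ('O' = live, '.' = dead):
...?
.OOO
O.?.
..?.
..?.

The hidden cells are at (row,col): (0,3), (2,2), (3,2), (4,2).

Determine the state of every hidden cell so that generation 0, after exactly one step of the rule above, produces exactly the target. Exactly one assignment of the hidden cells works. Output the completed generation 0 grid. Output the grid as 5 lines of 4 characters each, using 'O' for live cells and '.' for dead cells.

Hidden generation-0 cells (in order): (0,3), (2,2), (3,2), (4,2).
A hidden cell only influences target cells in its own 3x3 neighborhood. Try each of the 2^4 = 16 assignments, step the completed generation 0 forward once under B3/S23, and compare with the target:
  (0,3)=. (2,2)=. (3,2)=. (4,2)=. -> step gives (1,3)='.' but target has 'O' -> reject
  (0,3)=. (2,2)=. (3,2)=. (4,2)=O -> step gives (1,3)='.' but target has 'O' -> reject
  (0,3)=. (2,2)=. (3,2)=O (4,2)=. -> step gives (1,3)='.' but target has 'O' -> reject
  (0,3)=. (2,2)=. (3,2)=O (4,2)=O -> step gives (1,3)='.' but target has 'O' -> reject
  (0,3)=. (2,2)=O (3,2)=. (4,2)=. -> step reproduces the target at every cell -> ACCEPT
  (0,3)=. (2,2)=O (3,2)=. (4,2)=O -> step gives (3,1)='O' but target has '.' -> reject
  (0,3)=. (2,2)=O (3,2)=O (4,2)=. -> step gives (2,2)='.' but target has 'O' -> reject
  (0,3)=. (2,2)=O (3,2)=O (4,2)=O -> step gives (2,2)='.' but target has 'O' -> reject
  (0,3)=O (2,2)=. (3,2)=. (4,2)=. -> step gives (0,2)='.' but target has 'O' -> reject
  (0,3)=O (2,2)=. (3,2)=. (4,2)=O -> step gives (0,2)='.' but target has 'O' -> reject
  (0,3)=O (2,2)=. (3,2)=O (4,2)=. -> step gives (0,2)='.' but target has 'O' -> reject
  (0,3)=O (2,2)=. (3,2)=O (4,2)=O -> step gives (0,2)='.' but target has 'O' -> reject
  (0,3)=O (2,2)=O (3,2)=. (4,2)=. -> step gives (0,2)='.' but target has 'O' -> reject
  (0,3)=O (2,2)=O (3,2)=. (4,2)=O -> step gives (0,2)='.' but target has 'O' -> reject
  (0,3)=O (2,2)=O (3,2)=O (4,2)=. -> step gives (0,2)='.' but target has 'O' -> reject
  (0,3)=O (2,2)=O (3,2)=O (4,2)=O -> step gives (0,2)='.' but target has 'O' -> reject
Unique solution: (0,3)=dead, (2,2)=live, (3,2)=dead, (4,2)=dead.
Check: live-neighbor counts of every cell in the completed generation 0:
1232
2332
1433
1211
0000
Applying B3/S23 to generation 0 with these counts gives:
..O.
.OOO
..OO
....
....
which matches the target exactly.

Answer: ....
.OOO
O.O.
....
....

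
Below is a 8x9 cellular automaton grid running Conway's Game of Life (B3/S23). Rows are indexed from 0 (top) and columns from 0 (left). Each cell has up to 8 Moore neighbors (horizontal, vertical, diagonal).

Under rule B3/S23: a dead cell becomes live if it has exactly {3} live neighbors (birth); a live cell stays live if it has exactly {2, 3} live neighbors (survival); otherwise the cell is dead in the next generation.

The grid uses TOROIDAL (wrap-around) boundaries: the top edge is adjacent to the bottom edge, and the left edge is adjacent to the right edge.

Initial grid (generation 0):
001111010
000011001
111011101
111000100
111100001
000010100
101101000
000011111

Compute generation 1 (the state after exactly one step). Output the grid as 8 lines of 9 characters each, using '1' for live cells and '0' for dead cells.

Answer: 000000000
000000001
001010101
000010100
000101011
000011001
000100001
010000011

Derivation:
Simulating step by step:
Generation 0 (given above): 35 live cells
Generation 1: 19 live cells
(generation 1 grid is the final answer)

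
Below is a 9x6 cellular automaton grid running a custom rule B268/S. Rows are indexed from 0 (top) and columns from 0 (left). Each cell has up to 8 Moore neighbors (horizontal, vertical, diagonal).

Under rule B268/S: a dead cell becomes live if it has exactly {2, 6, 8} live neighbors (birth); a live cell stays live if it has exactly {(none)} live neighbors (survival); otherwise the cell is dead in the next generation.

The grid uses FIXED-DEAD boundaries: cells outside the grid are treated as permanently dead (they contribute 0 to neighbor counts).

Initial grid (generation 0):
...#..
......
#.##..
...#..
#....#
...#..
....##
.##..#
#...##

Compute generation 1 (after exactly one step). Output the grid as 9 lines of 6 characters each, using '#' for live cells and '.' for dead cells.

Answer: ......
.#..#.
.#..#.
#.....
..##..
......
.#....
#.....
..##..

Derivation:
Simulating step by step:
Generation 0 (given above): 16 live cells
Generation 1: 11 live cells
(generation 1 grid is the final answer)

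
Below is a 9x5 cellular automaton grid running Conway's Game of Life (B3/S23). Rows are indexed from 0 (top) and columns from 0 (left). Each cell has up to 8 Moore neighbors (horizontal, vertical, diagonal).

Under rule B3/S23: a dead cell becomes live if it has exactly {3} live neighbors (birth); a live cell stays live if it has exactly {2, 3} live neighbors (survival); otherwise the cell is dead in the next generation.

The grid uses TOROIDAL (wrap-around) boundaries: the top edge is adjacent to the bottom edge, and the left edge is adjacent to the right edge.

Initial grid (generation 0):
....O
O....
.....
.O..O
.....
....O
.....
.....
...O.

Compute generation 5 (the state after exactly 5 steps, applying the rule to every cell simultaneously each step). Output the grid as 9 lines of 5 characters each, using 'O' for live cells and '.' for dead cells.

Simulating step by step:
Generation 0 (given above): 6 live cells
Generation 1: 3 live cells
....O
.....
O....
.....
O....
.....
.....
.....
.....
Generation 2: 0 live cells
.....
.....
.....
.....
.....
.....
.....
.....
.....
Generation 3: 0 live cells
.....
.....
.....
.....
.....
.....
.....
.....
.....
Generation 4: 0 live cells
.....
.....
.....
.....
.....
.....
.....
.....
.....
Generation 5: 0 live cells
(generation 5 grid is the final answer)

Answer: .....
.....
.....
.....
.....
.....
.....
.....
.....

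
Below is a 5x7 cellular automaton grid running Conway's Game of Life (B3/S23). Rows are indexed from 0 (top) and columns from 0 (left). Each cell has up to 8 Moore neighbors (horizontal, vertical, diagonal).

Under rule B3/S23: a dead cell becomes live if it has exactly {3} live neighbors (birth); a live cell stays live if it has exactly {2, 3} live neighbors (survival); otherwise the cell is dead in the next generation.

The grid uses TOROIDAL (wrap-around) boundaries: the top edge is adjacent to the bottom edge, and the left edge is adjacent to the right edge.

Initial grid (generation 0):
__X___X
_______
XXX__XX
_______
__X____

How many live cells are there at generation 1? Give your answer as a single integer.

Answer: 8

Derivation:
Simulating step by step:
Generation 0 (given above): 8 live cells
Generation 1: 8 live cells
_______
__X__X_
XX____X
X_X___X
_______
Population at generation 1: 8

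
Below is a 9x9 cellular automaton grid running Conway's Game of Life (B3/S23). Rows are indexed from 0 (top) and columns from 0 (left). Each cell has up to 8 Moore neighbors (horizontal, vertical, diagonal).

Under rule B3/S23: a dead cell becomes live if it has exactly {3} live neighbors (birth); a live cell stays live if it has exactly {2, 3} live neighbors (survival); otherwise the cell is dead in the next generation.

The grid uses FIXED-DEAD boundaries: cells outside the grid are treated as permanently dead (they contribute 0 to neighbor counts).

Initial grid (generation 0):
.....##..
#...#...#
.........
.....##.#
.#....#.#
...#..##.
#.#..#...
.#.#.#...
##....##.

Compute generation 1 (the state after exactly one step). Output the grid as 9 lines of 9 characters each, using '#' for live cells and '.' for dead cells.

Answer: .....#...
.....#...
.....#.#.
.....##..
........#
.##..###.
.###.#...
....##...
###...#..

Derivation:
Simulating step by step:
Generation 0 (given above): 24 live cells
Generation 1: 22 live cells
(generation 1 grid is the final answer)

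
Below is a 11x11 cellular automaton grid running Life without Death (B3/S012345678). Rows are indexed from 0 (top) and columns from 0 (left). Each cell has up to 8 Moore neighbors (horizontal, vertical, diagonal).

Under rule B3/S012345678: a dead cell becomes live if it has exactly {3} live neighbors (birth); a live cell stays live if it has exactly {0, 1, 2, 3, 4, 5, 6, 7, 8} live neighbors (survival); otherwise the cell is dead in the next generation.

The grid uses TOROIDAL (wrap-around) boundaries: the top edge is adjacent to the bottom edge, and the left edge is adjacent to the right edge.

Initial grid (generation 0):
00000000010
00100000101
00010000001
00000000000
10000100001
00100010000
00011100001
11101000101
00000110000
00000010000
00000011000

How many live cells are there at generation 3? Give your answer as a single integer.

Answer: 56

Derivation:
Simulating step by step:
Generation 0 (given above): 26 live cells
Generation 1: 40 live cells
00000001110
00100000101
00010000011
10000000001
10000100001
10110010001
00011100011
11101010111
11000111000
00000010000
00000011000
Generation 2: 50 live cells
00000011110
00100001101
00010000011
10000000001
10000100011
11110010001
00011111111
11101010111
11100111110
00000010000
00000011000
Generation 3: 56 live cells
00000011110
00100011101
00010000111
10000000001
10100100011
11110010001
00011111111
11101010111
11110111110
01000010000
00000111000
Population at generation 3: 56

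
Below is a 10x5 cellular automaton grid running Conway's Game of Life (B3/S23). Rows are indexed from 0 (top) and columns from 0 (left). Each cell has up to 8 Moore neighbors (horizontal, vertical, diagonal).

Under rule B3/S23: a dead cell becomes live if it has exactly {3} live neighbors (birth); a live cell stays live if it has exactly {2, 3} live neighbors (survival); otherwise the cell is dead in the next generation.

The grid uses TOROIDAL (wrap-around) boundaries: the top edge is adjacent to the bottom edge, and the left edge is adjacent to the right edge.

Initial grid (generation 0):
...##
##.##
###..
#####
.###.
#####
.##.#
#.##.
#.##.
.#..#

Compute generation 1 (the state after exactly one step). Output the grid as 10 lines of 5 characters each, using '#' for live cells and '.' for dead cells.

Answer: .#...
.....
.....
.....
.....
.....
.....
#....
#....
.#...

Derivation:
Simulating step by step:
Generation 0 (given above): 33 live cells
Generation 1: 4 live cells
(generation 1 grid is the final answer)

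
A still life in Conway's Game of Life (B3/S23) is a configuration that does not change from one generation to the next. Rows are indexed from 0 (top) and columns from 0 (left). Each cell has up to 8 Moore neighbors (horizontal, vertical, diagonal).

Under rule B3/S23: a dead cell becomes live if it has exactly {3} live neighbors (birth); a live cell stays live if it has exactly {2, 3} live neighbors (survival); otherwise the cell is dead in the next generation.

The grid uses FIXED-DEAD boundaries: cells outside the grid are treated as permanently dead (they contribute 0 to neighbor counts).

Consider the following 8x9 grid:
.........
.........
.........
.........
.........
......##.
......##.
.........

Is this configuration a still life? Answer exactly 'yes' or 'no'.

Answer: yes

Derivation:
Compute generation 1 and compare to generation 0 (given above):
Generation 1:
.........
.........
.........
.........
.........
......##.
......##.
.........
The grids are IDENTICAL -> still life.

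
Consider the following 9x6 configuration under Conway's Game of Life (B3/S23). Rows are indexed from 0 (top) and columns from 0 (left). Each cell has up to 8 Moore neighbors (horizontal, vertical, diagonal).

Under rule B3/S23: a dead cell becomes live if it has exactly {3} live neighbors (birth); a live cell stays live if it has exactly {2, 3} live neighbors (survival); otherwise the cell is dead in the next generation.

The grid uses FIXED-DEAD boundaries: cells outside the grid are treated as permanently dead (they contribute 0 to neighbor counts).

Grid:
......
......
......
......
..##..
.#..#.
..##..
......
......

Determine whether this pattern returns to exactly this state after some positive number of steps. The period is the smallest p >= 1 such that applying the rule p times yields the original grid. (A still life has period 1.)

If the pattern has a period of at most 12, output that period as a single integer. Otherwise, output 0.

Simulating and comparing each generation to the original:
Gen 0 (original, given above): 6 live cells
Gen 1: 6 live cells, MATCHES original -> period = 1

Answer: 1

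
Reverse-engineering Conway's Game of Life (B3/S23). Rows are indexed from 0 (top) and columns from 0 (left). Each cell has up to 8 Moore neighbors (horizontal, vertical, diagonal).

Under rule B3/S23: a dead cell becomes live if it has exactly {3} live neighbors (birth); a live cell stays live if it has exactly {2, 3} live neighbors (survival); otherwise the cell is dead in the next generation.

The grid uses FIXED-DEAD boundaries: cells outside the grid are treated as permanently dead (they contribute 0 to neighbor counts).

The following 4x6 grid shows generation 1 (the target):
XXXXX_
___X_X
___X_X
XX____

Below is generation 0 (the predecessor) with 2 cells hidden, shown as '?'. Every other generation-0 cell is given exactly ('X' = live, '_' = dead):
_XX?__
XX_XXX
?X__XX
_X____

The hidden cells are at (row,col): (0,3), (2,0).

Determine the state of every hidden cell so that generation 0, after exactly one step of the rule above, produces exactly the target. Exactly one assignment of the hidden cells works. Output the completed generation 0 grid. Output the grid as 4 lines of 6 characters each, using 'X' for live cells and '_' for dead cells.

Hidden generation-0 cells (in order): (0,3), (2,0).
A hidden cell only influences target cells in its own 3x3 neighborhood. Try each of the 2^2 = 4 assignments, step the completed generation 0 forward once under B3/S23, and compare with the target:
  (0,3)=_ (2,0)=_ -> step gives (1,0)='X' but target has '_' -> reject
  (0,3)=_ (2,0)=X -> step reproduces the target at every cell -> ACCEPT
  (0,3)=X (2,0)=_ -> step gives (0,2)='_' but target has 'X' -> reject
  (0,3)=X (2,0)=X -> step gives (0,2)='_' but target has 'X' -> reject
Unique solution: (0,3)=dead, (2,0)=live.
Check: live-neighbor counts of every cell in the completed generation 0:
333332
455343
444343
322122
Applying B3/S23 to generation 0 with these counts gives:
XXXXX_
___X_X
___X_X
XX____
which matches the target exactly.

Answer: _XX___
XX_XXX
XX__XX
_X____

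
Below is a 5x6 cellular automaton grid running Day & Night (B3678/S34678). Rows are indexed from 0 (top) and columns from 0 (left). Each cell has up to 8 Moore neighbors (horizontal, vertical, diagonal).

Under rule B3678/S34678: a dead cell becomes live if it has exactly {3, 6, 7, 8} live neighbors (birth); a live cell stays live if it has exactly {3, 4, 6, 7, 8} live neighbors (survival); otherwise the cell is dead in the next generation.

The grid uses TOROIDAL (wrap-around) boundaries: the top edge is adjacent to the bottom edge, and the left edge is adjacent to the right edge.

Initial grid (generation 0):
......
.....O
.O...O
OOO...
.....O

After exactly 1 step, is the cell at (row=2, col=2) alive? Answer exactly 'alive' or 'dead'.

Answer: alive

Derivation:
Simulating step by step:
Generation 0 (given above): 7 live cells
Generation 1: 8 live cells
......
O.....
.OO...
OO...O
OO....

Cell (2,2) at generation 1: 1 -> alive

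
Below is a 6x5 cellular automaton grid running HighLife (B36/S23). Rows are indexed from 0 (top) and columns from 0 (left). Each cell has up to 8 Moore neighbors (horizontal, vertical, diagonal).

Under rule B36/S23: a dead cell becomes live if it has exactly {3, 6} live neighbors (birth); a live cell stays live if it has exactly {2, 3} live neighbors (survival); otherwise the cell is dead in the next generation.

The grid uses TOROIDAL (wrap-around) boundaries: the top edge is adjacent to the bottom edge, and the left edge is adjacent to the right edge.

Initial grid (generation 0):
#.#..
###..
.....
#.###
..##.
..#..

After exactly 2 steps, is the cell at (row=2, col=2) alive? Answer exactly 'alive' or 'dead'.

Simulating step by step:
Generation 0 (given above): 12 live cells
Generation 1: 10 live cells
####.
#.#..
.....
.##.#
.....
..#..
Generation 2: 15 live cells
#..##
#.###
#.##.
.....
.###.
..##.

Cell (2,2) at generation 2: 1 -> alive

Answer: alive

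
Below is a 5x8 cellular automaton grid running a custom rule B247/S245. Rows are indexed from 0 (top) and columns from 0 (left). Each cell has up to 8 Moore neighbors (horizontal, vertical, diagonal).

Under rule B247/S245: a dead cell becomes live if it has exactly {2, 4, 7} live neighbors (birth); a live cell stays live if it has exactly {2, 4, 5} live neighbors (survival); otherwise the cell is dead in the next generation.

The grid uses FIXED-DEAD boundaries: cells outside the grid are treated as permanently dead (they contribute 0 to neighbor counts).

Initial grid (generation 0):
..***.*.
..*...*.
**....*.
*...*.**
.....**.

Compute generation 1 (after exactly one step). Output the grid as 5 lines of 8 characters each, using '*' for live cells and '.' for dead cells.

Answer: .**....*
**.****.
*.**.*.*
*.....*.
....*...

Derivation:
Simulating step by step:
Generation 0 (given above): 15 live cells
Generation 1: 17 live cells
(generation 1 grid is the final answer)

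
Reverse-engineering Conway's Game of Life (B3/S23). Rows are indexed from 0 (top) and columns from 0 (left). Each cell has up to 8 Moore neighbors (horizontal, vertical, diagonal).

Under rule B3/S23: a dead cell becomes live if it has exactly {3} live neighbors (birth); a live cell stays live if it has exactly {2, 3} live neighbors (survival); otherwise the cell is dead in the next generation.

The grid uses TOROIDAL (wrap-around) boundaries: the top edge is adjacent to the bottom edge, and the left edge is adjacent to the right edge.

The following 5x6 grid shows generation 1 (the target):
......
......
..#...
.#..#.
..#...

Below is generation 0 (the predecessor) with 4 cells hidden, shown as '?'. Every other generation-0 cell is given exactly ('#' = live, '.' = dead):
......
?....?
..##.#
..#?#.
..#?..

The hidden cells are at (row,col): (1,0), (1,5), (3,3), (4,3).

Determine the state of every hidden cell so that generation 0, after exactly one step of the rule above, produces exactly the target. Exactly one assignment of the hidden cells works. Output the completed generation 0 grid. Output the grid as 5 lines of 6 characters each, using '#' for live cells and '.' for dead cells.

Hidden generation-0 cells (in order): (1,0), (1,5), (3,3), (4,3).
A hidden cell only influences target cells in its own 3x3 neighborhood. Try each of the 2^4 = 16 assignments, step the completed generation 0 forward once under B3/S23, and compare with the target:
  (1,0)=. (1,5)=. (3,3)=. (4,3)=. -> step gives (2,3)='#' but target has '.' -> reject
  (1,0)=. (1,5)=. (3,3)=. (4,3)=# -> step gives (2,3)='#' but target has '.' -> reject
  (1,0)=. (1,5)=. (3,3)=# (4,3)=. -> step reproduces the target at every cell -> ACCEPT
  (1,0)=. (1,5)=. (3,3)=# (4,3)=# -> step gives (3,4)='.' but target has '#' -> reject
  (1,0)=. (1,5)=# (3,3)=. (4,3)=. -> step gives (1,4)='#' but target has '.' -> reject
  (1,0)=. (1,5)=# (3,3)=. (4,3)=# -> step gives (1,4)='#' but target has '.' -> reject
  (1,0)=. (1,5)=# (3,3)=# (4,3)=. -> step gives (1,4)='#' but target has '.' -> reject
  (1,0)=. (1,5)=# (3,3)=# (4,3)=# -> step gives (1,4)='#' but target has '.' -> reject
  (1,0)=# (1,5)=. (3,3)=. (4,3)=. -> step gives (2,1)='#' but target has '.' -> reject
  (1,0)=# (1,5)=. (3,3)=. (4,3)=# -> step gives (2,1)='#' but target has '.' -> reject
  (1,0)=# (1,5)=. (3,3)=# (4,3)=. -> step gives (2,1)='#' but target has '.' -> reject
  (1,0)=# (1,5)=. (3,3)=# (4,3)=# -> step gives (2,1)='#' but target has '.' -> reject
  (1,0)=# (1,5)=# (3,3)=. (4,3)=. -> step gives (1,0)='#' but target has '.' -> reject
  (1,0)=# (1,5)=# (3,3)=. (4,3)=# -> step gives (1,0)='#' but target has '.' -> reject
  (1,0)=# (1,5)=# (3,3)=# (4,3)=. -> step gives (1,0)='#' but target has '.' -> reject
  (1,0)=# (1,5)=# (3,3)=# (4,3)=# -> step gives (1,0)='#' but target has '.' -> reject
Unique solution: (1,0)=dead, (1,5)=dead, (3,3)=live, (4,3)=dead.
Check: live-neighbor counts of every cell in the completed generation 0:
011100
112221
123441
134532
022421
Applying B3/S23 to generation 0 with these counts gives:
......
......
..#...
.#..#.
..#...
which matches the target exactly.

Answer: ......
......
..##.#
..###.
..#...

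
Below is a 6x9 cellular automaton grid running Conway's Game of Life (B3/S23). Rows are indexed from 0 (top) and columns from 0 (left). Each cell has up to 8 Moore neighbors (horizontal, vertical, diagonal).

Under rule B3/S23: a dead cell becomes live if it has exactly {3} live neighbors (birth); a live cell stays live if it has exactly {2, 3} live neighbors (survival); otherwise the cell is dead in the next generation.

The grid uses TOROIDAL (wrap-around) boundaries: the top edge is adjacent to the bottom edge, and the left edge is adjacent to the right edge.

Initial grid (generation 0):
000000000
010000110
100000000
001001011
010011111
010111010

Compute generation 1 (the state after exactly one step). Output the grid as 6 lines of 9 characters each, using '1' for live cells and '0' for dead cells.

Answer: 001011010
000000000
110000000
010011000
010000000
101100011

Derivation:
Simulating step by step:
Generation 0 (given above): 19 live cells
Generation 1: 15 live cells
(generation 1 grid is the final answer)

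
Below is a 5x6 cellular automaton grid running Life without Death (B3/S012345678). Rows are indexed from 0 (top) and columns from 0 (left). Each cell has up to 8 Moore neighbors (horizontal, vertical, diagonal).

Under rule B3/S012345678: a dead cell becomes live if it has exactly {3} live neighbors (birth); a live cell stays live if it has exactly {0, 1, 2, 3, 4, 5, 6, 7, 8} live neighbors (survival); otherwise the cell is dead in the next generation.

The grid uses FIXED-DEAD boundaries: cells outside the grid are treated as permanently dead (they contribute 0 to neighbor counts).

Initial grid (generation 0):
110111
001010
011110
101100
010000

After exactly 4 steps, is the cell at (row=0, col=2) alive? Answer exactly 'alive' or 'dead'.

Simulating step by step:
Generation 0 (given above): 15 live cells
Generation 1: 19 live cells
111111
101010
011110
101110
011000
Generation 2: 21 live cells
111111
101010
111111
101110
011000
Generation 3: 22 live cells
111111
101010
111111
101111
011000
Generation 4: 23 live cells
111111
101010
111111
101111
011010

Cell (0,2) at generation 4: 1 -> alive

Answer: alive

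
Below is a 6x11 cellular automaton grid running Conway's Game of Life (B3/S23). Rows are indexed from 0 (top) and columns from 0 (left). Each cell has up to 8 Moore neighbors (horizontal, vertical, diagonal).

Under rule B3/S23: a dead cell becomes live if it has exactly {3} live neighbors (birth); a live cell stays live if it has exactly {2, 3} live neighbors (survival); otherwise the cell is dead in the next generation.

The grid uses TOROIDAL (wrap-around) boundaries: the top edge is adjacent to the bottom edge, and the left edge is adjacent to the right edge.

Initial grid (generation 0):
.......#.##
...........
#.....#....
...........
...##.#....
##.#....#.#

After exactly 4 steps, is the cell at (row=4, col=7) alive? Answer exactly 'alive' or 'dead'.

Answer: alive

Derivation:
Simulating step by step:
Generation 0 (given above): 13 live cells
Generation 1: 16 live cells
........###
..........#
...........
.....#.....
#.###......
#.###..##.#
Generation 2: 15 live cells
...#...##..
..........#
...........
...##......
#.#..#....#
#.#.#..##..
Generation 3: 18 live cells
...#...###.
...........
...........
...##......
#.#..#....#
#.#.#.#####
Generation 4: 16 live cells
...#..#....
........#..
...........
...##......
#.#..####..
#.#.###....

Cell (4,7) at generation 4: 1 -> alive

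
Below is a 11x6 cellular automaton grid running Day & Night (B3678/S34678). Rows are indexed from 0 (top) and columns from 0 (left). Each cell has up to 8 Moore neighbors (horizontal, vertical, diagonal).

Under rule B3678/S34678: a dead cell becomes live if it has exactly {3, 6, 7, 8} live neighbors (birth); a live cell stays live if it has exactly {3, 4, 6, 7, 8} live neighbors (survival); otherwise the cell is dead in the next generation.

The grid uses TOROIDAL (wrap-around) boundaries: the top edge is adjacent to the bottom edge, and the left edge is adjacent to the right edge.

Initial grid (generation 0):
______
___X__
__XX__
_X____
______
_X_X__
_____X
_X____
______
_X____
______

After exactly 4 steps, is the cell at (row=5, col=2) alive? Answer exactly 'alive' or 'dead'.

Simulating step by step:
Generation 0 (given above): 9 live cells
Generation 1: 6 live cells
______
__X___
__X___
__X___
__X___
______
X_X___
______
______
______
______
Generation 2: 5 live cells
______
______
_X_X__
_X_X__
______
_X____
______
______
______
______
______
Generation 3: 1 live cells
______
______
______
______
__X___
______
______
______
______
______
______
Generation 4: 0 live cells
______
______
______
______
______
______
______
______
______
______
______

Cell (5,2) at generation 4: 0 -> dead

Answer: dead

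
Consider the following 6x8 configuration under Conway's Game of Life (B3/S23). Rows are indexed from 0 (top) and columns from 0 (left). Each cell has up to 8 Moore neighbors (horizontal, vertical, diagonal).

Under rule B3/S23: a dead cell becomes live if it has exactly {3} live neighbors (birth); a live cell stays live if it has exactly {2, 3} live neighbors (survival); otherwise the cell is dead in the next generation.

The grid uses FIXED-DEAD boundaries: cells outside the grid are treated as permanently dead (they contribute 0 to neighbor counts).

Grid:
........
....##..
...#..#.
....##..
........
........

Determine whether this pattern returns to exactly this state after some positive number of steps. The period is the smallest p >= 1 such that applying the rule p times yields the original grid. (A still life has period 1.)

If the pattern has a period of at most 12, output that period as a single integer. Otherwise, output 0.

Answer: 1

Derivation:
Simulating and comparing each generation to the original:
Gen 0 (original, given above): 6 live cells
Gen 1: 6 live cells, MATCHES original -> period = 1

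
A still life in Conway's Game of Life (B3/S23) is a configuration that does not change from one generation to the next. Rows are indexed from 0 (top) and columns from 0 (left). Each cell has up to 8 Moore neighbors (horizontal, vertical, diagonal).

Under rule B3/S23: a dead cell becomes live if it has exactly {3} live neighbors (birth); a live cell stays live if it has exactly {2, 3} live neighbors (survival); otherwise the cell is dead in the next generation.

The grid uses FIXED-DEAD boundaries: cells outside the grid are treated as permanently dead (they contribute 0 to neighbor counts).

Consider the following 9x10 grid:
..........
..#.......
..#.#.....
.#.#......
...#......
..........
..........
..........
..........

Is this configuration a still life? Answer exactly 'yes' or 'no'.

Answer: no

Derivation:
Compute generation 1 and compare to generation 0 (given above):
Generation 1:
..........
...#......
.##.......
...##.....
..#.......
..........
..........
..........
..........
Cell (1,2) differs: gen0=1 vs gen1=0 -> NOT a still life.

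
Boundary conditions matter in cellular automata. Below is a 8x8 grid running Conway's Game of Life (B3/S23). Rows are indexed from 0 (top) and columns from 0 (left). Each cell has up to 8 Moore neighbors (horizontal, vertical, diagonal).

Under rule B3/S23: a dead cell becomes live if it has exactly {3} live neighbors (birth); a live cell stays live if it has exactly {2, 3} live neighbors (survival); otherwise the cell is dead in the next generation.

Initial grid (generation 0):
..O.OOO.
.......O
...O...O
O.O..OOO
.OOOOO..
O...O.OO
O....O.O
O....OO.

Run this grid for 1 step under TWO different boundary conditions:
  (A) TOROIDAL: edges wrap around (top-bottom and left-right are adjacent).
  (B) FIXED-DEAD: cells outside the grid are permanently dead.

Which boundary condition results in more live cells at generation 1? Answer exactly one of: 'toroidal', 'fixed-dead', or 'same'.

Answer: fixed-dead

Derivation:
Under TOROIDAL boundary, generation 1:
....O...
...OOO.O
........
O....O.O
..O.....
..O.....
.O..O...
OO......
Population = 14

Under FIXED-DEAD boundary, generation 1:
.....OO.
...OOO.O
.......O
.....O.O
O.O.....
O.O....O
OO..O..O
.....OO.
Population = 20

Comparison: toroidal=14, fixed-dead=20 -> fixed-dead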